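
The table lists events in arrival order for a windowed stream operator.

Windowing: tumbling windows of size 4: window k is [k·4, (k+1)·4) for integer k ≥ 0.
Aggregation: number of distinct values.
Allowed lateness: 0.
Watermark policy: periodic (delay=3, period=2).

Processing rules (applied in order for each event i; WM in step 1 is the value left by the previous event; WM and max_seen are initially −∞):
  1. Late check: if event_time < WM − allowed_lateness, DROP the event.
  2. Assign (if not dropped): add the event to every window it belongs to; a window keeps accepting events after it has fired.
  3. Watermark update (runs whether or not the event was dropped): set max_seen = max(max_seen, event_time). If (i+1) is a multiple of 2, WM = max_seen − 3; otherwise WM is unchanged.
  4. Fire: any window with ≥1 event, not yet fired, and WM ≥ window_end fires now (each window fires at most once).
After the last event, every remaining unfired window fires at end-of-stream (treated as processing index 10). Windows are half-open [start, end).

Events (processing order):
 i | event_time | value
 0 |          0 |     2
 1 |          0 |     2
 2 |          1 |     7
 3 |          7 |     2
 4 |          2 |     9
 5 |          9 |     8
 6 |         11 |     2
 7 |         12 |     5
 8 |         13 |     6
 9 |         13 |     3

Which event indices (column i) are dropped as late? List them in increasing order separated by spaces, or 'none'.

4

i=0 t=0 v=2: → [0,4); WM=−∞
i=1 t=0 v=2: → [0,4); WM=-3
i=2 t=1 v=7: → [0,4); WM=-3
i=3 t=7 v=2: → [4,8); WM=4; [0,4) fires=2
i=4 t=2 v=9: DROP (t<4-0); WM=4
i=5 t=9 v=8: → [8,12); WM=6
i=6 t=11 v=2: → [8,12); WM=6
i=7 t=12 v=5: → [12,16); WM=9; [4,8) fires=1
i=8 t=13 v=6: → [12,16); WM=9
i=9 t=13 v=3: → [12,16); WM=10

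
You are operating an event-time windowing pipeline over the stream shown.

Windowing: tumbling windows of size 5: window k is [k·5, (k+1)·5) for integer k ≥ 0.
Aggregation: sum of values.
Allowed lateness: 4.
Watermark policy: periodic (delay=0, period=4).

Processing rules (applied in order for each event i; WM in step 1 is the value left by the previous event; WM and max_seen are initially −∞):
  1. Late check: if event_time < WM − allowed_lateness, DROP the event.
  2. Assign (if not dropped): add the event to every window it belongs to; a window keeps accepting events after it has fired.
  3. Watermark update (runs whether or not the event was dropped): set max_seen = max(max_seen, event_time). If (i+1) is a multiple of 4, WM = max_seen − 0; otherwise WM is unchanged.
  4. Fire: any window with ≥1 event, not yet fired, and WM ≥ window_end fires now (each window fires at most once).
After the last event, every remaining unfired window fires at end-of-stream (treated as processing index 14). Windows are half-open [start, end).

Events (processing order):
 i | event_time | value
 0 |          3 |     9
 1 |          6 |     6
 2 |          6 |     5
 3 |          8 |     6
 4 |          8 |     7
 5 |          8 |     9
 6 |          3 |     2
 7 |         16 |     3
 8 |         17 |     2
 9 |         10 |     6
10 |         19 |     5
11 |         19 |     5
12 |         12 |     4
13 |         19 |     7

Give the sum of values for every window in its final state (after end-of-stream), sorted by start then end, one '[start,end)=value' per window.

i=0 t=3 v=9: → [0,5); WM=−∞
i=1 t=6 v=6: → [5,10); WM=−∞
i=2 t=6 v=5: → [5,10); WM=−∞
i=3 t=8 v=6: → [5,10); WM=8; [0,5) fires=9
i=4 t=8 v=7: → [5,10); WM=8
i=5 t=8 v=9: → [5,10); WM=8
i=6 t=3 v=2: DROP (t<8-4); WM=8
i=7 t=16 v=3: → [15,20); WM=16; [5,10) fires=33
i=8 t=17 v=2: → [15,20); WM=16
i=9 t=10 v=6: DROP (t<16-4); WM=16
i=10 t=19 v=5: → [15,20); WM=16
i=11 t=19 v=5: → [15,20); WM=19
i=12 t=12 v=4: DROP (t<19-4); WM=19
i=13 t=19 v=7: → [15,20); WM=19

[0,5)=9 [5,10)=33 [15,20)=22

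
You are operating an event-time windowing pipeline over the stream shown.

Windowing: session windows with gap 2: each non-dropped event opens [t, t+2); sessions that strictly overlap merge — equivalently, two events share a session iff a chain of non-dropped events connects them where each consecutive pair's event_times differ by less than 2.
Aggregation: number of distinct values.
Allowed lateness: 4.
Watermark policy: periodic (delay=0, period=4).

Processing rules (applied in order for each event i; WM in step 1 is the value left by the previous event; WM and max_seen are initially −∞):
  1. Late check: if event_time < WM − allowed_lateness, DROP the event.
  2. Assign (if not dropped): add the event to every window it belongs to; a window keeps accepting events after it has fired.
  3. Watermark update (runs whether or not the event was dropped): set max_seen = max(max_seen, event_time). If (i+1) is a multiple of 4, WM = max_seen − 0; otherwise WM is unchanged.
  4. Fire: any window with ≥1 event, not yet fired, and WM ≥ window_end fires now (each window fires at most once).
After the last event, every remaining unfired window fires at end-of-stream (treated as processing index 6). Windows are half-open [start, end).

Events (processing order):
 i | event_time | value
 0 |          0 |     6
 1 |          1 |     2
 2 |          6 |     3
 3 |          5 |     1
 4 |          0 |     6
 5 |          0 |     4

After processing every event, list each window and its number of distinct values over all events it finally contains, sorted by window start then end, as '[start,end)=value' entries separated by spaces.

[0,3)=2 [5,8)=2

i=0 t=0 v=6: → [0,2); WM=−∞
i=1 t=1 v=2: → [0,3); WM=−∞
i=2 t=6 v=3: → [6,8); WM=−∞
i=3 t=5 v=1: → [5,8); WM=6
i=4 t=0 v=6: DROP (t<6-4); WM=6
i=5 t=0 v=4: DROP (t<6-4); WM=6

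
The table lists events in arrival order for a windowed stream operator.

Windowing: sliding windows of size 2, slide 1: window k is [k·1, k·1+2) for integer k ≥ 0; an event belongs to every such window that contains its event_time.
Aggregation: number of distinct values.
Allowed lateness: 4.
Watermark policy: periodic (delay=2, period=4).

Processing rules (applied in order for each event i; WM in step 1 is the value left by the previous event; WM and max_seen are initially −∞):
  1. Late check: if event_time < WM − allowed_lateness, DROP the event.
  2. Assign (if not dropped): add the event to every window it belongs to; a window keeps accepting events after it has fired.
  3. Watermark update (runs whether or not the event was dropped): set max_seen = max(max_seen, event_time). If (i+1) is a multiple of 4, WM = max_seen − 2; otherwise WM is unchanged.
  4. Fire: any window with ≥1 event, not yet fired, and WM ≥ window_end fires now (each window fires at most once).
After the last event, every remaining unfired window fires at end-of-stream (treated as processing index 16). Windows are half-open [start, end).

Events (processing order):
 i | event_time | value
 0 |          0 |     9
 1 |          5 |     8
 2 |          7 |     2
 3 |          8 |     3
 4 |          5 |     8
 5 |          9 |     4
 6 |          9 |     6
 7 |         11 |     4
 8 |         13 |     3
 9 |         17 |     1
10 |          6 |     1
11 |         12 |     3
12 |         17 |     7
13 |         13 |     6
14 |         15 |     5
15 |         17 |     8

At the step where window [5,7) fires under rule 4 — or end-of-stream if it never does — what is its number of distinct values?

1

i=0 t=0 v=9: → [0,2); WM=−∞
i=1 t=5 v=8: → [5,7),[4,6); WM=−∞
i=2 t=7 v=2: → [7,9),[6,8); WM=−∞
i=3 t=8 v=3: → [8,10),[7,9); WM=6; [0,2) fires=1 [4,6) fires=1
i=4 t=5 v=8: → [5,7),[4,6); WM=6
i=5 t=9 v=4: → [9,11),[8,10); WM=6
i=6 t=9 v=6: → [9,11),[8,10); WM=6
i=7 t=11 v=4: → [11,13),[10,12); WM=9; [5,7) fires=1 [6,8) fires=1 [7,9) fires=2
i=8 t=13 v=3: → [13,15),[12,14); WM=9
i=9 t=17 v=1: → [17,19),[16,18); WM=9
i=10 t=6 v=1: → [6,8),[5,7); WM=9
i=11 t=12 v=3: → [12,14),[11,13); WM=15; [8,10) fires=3 [9,11) fires=2 [10,12) fires=1 [11,13) fires=2 [12,14) fires=1 [13,15) fires=1
i=12 t=17 v=7: → [17,19),[16,18); WM=15
i=13 t=13 v=6: → [13,15),[12,14); WM=15
i=14 t=15 v=5: → [15,17),[14,16); WM=15
i=15 t=17 v=8: → [17,19),[16,18); WM=15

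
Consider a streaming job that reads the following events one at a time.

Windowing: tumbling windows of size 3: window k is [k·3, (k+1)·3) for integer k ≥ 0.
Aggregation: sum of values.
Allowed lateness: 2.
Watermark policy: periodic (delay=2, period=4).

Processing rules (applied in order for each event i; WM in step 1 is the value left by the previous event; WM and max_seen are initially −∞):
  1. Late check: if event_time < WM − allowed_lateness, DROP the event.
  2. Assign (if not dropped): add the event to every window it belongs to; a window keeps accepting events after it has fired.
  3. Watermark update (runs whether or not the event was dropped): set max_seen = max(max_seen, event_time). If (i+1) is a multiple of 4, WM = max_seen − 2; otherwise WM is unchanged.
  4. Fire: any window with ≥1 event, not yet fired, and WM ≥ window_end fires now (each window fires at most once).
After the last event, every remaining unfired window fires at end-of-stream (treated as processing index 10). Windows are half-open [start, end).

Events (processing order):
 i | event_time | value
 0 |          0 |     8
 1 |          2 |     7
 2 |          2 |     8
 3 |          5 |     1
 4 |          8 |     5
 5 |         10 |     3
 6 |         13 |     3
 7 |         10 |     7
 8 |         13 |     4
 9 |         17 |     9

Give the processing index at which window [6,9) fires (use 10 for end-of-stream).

i=0 t=0 v=8: → [0,3); WM=−∞
i=1 t=2 v=7: → [0,3); WM=−∞
i=2 t=2 v=8: → [0,3); WM=−∞
i=3 t=5 v=1: → [3,6); WM=3; [0,3) fires=23
i=4 t=8 v=5: → [6,9); WM=3
i=5 t=10 v=3: → [9,12); WM=3
i=6 t=13 v=3: → [12,15); WM=3
i=7 t=10 v=7: → [9,12); WM=11; [3,6) fires=1 [6,9) fires=5
i=8 t=13 v=4: → [12,15); WM=11
i=9 t=17 v=9: → [15,18); WM=11

7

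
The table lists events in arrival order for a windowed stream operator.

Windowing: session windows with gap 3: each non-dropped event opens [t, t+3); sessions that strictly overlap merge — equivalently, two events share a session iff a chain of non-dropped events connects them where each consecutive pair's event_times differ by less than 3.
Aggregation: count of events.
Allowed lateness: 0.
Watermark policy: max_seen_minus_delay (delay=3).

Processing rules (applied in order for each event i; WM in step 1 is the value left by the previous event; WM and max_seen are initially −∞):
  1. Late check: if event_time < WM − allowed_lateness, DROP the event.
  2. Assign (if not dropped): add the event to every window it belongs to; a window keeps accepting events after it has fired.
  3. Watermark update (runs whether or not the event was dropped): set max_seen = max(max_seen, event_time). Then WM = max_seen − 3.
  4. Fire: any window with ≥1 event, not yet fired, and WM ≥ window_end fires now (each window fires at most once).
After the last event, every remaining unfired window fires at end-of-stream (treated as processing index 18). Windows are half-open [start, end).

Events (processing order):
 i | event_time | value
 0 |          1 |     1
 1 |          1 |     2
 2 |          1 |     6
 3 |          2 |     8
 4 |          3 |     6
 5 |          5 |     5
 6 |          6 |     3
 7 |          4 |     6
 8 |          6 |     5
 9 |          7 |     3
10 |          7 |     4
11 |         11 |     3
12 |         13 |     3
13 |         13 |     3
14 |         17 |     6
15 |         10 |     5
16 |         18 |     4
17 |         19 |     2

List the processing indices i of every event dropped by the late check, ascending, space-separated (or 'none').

i=0 t=1 v=1: → [1,4); WM=-2
i=1 t=1 v=2: → [1,4); WM=-2
i=2 t=1 v=6: → [1,4); WM=-2
i=3 t=2 v=8: → [1,5); WM=-1
i=4 t=3 v=6: → [1,6); WM=0
i=5 t=5 v=5: → [1,8); WM=2
i=6 t=6 v=3: → [1,9); WM=3
i=7 t=4 v=6: → [1,9); WM=3
i=8 t=6 v=5: → [1,9); WM=3
i=9 t=7 v=3: → [1,10); WM=4
i=10 t=7 v=4: → [1,10); WM=4
i=11 t=11 v=3: → [11,14); WM=8
i=12 t=13 v=3: → [11,16); WM=10
i=13 t=13 v=3: → [11,16); WM=10
i=14 t=17 v=6: → [17,20); WM=14
i=15 t=10 v=5: DROP (t<14-0); WM=14
i=16 t=18 v=4: → [17,21); WM=15
i=17 t=19 v=2: → [17,22); WM=16

15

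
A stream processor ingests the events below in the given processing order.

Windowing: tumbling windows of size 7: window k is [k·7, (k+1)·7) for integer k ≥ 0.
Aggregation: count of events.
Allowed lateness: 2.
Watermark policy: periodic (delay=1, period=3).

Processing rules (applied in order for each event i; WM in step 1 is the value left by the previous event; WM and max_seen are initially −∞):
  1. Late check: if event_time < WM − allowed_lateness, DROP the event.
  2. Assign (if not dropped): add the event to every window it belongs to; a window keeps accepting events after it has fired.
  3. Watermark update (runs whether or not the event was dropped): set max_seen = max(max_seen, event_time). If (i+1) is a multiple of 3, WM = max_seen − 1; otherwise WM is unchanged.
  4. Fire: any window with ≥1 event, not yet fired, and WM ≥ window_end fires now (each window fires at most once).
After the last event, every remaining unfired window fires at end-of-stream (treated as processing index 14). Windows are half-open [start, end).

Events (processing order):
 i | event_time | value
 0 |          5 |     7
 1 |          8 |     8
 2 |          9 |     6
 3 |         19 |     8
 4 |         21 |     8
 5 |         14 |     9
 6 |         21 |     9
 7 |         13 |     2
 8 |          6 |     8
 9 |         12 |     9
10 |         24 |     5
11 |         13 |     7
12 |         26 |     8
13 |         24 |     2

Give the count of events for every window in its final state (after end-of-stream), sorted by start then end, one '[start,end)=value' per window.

[0,7)=1 [7,14)=2 [14,21)=2 [21,28)=5

i=0 t=5 v=7: → [0,7); WM=−∞
i=1 t=8 v=8: → [7,14); WM=−∞
i=2 t=9 v=6: → [7,14); WM=8; [0,7) fires=1
i=3 t=19 v=8: → [14,21); WM=8
i=4 t=21 v=8: → [21,28); WM=8
i=5 t=14 v=9: → [14,21); WM=20; [7,14) fires=2
i=6 t=21 v=9: → [21,28); WM=20
i=7 t=13 v=2: DROP (t<20-2); WM=20
i=8 t=6 v=8: DROP (t<20-2); WM=20
i=9 t=12 v=9: DROP (t<20-2); WM=20
i=10 t=24 v=5: → [21,28); WM=20
i=11 t=13 v=7: DROP (t<20-2); WM=23; [14,21) fires=2
i=12 t=26 v=8: → [21,28); WM=23
i=13 t=24 v=2: → [21,28); WM=23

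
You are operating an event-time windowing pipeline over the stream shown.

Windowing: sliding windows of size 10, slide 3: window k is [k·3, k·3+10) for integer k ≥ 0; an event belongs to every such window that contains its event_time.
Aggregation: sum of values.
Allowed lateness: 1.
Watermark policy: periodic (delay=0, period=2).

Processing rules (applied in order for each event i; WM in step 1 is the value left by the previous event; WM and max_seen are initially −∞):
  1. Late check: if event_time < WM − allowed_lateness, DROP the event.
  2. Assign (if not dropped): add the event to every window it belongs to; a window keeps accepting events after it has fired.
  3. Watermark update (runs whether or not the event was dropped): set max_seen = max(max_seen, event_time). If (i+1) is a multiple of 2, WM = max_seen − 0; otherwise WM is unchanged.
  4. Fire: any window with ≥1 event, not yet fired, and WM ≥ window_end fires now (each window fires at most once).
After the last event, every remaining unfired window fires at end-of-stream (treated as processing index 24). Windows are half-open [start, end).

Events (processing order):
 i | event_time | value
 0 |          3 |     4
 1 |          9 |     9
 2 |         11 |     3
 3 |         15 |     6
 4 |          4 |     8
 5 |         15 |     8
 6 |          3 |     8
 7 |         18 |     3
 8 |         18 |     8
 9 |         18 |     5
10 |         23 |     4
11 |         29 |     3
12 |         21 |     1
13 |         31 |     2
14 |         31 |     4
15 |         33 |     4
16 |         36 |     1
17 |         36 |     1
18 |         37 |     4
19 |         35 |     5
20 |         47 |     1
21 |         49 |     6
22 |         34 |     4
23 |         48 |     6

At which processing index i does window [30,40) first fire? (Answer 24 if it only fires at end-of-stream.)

21

i=0 t=3 v=4: → [3,13),[0,10); WM=−∞
i=1 t=9 v=9: → [9,19),[6,16),[3,13),[0,10); WM=9
i=2 t=11 v=3: → [9,19),[6,16),[3,13); WM=9
i=3 t=15 v=6: → [15,25),[12,22),[9,19),[6,16); WM=15; [0,10) fires=13 [3,13) fires=16
i=4 t=4 v=8: DROP (t<15-1); WM=15
i=5 t=15 v=8: → [15,25),[12,22),[9,19),[6,16); WM=15
i=6 t=3 v=8: DROP (t<15-1); WM=15
i=7 t=18 v=3: → [18,28),[15,25),[12,22),[9,19); WM=18; [6,16) fires=26
i=8 t=18 v=8: → [18,28),[15,25),[12,22),[9,19); WM=18
i=9 t=18 v=5: → [18,28),[15,25),[12,22),[9,19); WM=18
i=10 t=23 v=4: → [21,31),[18,28),[15,25); WM=18
i=11 t=29 v=3: → [27,37),[24,34),[21,31); WM=29; [9,19) fires=42 [12,22) fires=30 [15,25) fires=34 [18,28) fires=20
i=12 t=21 v=1: DROP (t<29-1); WM=29
i=13 t=31 v=2: → [30,40),[27,37),[24,34); WM=31; [21,31) fires=7
i=14 t=31 v=4: → [30,40),[27,37),[24,34); WM=31
i=15 t=33 v=4: → [33,43),[30,40),[27,37),[24,34); WM=33
i=16 t=36 v=1: → [36,46),[33,43),[30,40),[27,37); WM=33
i=17 t=36 v=1: → [36,46),[33,43),[30,40),[27,37); WM=36; [24,34) fires=13
i=18 t=37 v=4: → [36,46),[33,43),[30,40); WM=36
i=19 t=35 v=5: → [33,43),[30,40),[27,37); WM=37; [27,37) fires=20
i=20 t=47 v=1: → [45,55),[42,52),[39,49); WM=37
i=21 t=49 v=6: → [48,58),[45,55),[42,52); WM=49; [30,40) fires=21 [33,43) fires=15 [36,46) fires=6 [39,49) fires=1
i=22 t=34 v=4: DROP (t<49-1); WM=49
i=23 t=48 v=6: → [48,58),[45,55),[42,52),[39,49); WM=49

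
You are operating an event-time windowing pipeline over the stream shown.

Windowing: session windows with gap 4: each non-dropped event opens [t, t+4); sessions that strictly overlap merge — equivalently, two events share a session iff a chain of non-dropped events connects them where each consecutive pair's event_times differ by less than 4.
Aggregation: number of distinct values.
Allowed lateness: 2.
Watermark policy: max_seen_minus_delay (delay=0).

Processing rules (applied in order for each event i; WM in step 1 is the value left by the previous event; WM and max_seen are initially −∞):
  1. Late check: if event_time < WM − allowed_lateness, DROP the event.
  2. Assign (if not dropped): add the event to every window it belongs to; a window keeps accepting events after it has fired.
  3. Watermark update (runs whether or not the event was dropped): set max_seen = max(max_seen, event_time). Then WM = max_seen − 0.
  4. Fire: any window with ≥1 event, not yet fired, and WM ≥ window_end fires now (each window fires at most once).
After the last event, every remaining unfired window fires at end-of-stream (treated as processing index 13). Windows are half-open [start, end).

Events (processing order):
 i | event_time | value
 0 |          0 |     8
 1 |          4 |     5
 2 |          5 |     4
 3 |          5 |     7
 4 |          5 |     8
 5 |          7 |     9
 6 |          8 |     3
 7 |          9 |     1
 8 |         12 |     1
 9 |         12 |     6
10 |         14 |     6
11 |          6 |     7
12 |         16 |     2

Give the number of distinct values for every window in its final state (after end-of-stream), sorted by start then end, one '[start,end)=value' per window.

i=0 t=0 v=8: → [0,4); WM=0
i=1 t=4 v=5: → [4,8); WM=4
i=2 t=5 v=4: → [4,9); WM=5
i=3 t=5 v=7: → [4,9); WM=5
i=4 t=5 v=8: → [4,9); WM=5
i=5 t=7 v=9: → [4,11); WM=7
i=6 t=8 v=3: → [4,12); WM=8
i=7 t=9 v=1: → [4,13); WM=9
i=8 t=12 v=1: → [4,16); WM=12
i=9 t=12 v=6: → [4,16); WM=12
i=10 t=14 v=6: → [4,18); WM=14
i=11 t=6 v=7: DROP (t<14-2); WM=14
i=12 t=16 v=2: → [4,20); WM=16

[0,4)=1 [4,20)=9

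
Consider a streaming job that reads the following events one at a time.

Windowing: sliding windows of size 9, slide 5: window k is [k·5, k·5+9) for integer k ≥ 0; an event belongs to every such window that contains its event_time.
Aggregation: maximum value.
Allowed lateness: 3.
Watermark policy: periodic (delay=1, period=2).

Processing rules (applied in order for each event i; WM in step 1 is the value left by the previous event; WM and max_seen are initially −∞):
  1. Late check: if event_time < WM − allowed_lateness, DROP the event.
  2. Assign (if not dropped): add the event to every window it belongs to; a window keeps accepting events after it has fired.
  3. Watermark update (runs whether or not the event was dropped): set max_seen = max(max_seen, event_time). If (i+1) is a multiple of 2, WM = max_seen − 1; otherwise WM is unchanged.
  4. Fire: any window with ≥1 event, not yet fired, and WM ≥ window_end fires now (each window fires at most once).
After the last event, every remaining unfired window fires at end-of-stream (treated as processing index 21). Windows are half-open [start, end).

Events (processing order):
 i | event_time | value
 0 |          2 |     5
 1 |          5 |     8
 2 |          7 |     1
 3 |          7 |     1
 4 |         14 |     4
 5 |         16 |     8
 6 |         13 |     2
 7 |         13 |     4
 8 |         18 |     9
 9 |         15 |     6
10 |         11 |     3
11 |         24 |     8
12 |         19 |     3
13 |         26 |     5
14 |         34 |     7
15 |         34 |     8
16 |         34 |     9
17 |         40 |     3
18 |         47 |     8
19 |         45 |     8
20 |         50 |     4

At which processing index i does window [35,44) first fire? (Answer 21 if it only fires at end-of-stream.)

i=0 t=2 v=5: → [0,9); WM=−∞
i=1 t=5 v=8: → [5,14),[0,9); WM=4
i=2 t=7 v=1: → [5,14),[0,9); WM=4
i=3 t=7 v=1: → [5,14),[0,9); WM=6
i=4 t=14 v=4: → [10,19); WM=6
i=5 t=16 v=8: → [15,24),[10,19); WM=15; [0,9) fires=8 [5,14) fires=8
i=6 t=13 v=2: → [10,19),[5,14); WM=15
i=7 t=13 v=4: → [10,19),[5,14); WM=15
i=8 t=18 v=9: → [15,24),[10,19); WM=15
i=9 t=15 v=6: → [15,24),[10,19); WM=17
i=10 t=11 v=3: DROP (t<17-3); WM=17
i=11 t=24 v=8: → [20,29); WM=23; [10,19) fires=9
i=12 t=19 v=3: DROP (t<23-3); WM=23
i=13 t=26 v=5: → [25,34),[20,29); WM=25; [15,24) fires=9
i=14 t=34 v=7: → [30,39); WM=25
i=15 t=34 v=8: → [30,39); WM=33; [20,29) fires=8
i=16 t=34 v=9: → [30,39); WM=33
i=17 t=40 v=3: → [40,49),[35,44); WM=39; [25,34) fires=5 [30,39) fires=9
i=18 t=47 v=8: → [45,54),[40,49); WM=39
i=19 t=45 v=8: → [45,54),[40,49); WM=46; [35,44) fires=3
i=20 t=50 v=4: → [50,59),[45,54); WM=46

19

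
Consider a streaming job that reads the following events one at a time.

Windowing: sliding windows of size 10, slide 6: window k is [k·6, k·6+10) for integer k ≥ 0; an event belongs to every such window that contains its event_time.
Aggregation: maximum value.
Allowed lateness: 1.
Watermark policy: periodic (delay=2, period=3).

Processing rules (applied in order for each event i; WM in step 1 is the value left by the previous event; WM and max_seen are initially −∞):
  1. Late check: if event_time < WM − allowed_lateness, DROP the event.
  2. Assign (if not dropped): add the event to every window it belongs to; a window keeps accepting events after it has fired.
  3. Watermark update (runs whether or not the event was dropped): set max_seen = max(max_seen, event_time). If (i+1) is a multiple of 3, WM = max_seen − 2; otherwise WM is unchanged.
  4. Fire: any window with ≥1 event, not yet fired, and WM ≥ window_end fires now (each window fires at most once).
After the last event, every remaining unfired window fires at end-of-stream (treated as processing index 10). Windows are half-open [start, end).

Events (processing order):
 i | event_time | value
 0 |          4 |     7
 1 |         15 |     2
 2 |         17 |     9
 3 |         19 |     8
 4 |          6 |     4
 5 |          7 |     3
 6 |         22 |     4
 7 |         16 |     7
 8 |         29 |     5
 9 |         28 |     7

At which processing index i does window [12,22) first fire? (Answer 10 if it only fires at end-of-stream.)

8

i=0 t=4 v=7: → [0,10); WM=−∞
i=1 t=15 v=2: → [12,22),[6,16); WM=−∞
i=2 t=17 v=9: → [12,22); WM=15; [0,10) fires=7
i=3 t=19 v=8: → [18,28),[12,22); WM=15
i=4 t=6 v=4: DROP (t<15-1); WM=15
i=5 t=7 v=3: DROP (t<15-1); WM=17; [6,16) fires=2
i=6 t=22 v=4: → [18,28); WM=17
i=7 t=16 v=7: → [12,22); WM=17
i=8 t=29 v=5: → [24,34); WM=27; [12,22) fires=9
i=9 t=28 v=7: → [24,34); WM=27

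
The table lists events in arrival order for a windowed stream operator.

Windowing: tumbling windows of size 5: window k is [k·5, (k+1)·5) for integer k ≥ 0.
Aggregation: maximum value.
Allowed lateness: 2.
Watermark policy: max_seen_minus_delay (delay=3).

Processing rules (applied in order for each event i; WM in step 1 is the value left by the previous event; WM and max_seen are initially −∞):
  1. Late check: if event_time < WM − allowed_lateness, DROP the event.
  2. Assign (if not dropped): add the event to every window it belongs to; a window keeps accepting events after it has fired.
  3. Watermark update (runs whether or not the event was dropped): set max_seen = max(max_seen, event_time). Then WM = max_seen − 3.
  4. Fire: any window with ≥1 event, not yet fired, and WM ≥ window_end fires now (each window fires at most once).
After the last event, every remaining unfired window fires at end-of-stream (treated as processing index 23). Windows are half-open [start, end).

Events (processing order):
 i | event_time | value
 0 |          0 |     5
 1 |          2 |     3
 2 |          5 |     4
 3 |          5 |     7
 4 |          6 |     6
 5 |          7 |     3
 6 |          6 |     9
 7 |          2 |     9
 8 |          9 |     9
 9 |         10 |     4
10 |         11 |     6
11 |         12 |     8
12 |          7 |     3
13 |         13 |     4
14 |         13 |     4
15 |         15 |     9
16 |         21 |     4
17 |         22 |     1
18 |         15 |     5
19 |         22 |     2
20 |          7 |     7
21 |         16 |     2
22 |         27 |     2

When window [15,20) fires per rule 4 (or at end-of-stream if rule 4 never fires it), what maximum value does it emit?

i=0 t=0 v=5: → [0,5); WM=-3
i=1 t=2 v=3: → [0,5); WM=-1
i=2 t=5 v=4: → [5,10); WM=2
i=3 t=5 v=7: → [5,10); WM=2
i=4 t=6 v=6: → [5,10); WM=3
i=5 t=7 v=3: → [5,10); WM=4
i=6 t=6 v=9: → [5,10); WM=4
i=7 t=2 v=9: → [0,5); WM=4
i=8 t=9 v=9: → [5,10); WM=6; [0,5) fires=9
i=9 t=10 v=4: → [10,15); WM=7
i=10 t=11 v=6: → [10,15); WM=8
i=11 t=12 v=8: → [10,15); WM=9
i=12 t=7 v=3: → [5,10); WM=9
i=13 t=13 v=4: → [10,15); WM=10; [5,10) fires=9
i=14 t=13 v=4: → [10,15); WM=10
i=15 t=15 v=9: → [15,20); WM=12
i=16 t=21 v=4: → [20,25); WM=18; [10,15) fires=8
i=17 t=22 v=1: → [20,25); WM=19
i=18 t=15 v=5: DROP (t<19-2); WM=19
i=19 t=22 v=2: → [20,25); WM=19
i=20 t=7 v=7: DROP (t<19-2); WM=19
i=21 t=16 v=2: DROP (t<19-2); WM=19
i=22 t=27 v=2: → [25,30); WM=24; [15,20) fires=9

9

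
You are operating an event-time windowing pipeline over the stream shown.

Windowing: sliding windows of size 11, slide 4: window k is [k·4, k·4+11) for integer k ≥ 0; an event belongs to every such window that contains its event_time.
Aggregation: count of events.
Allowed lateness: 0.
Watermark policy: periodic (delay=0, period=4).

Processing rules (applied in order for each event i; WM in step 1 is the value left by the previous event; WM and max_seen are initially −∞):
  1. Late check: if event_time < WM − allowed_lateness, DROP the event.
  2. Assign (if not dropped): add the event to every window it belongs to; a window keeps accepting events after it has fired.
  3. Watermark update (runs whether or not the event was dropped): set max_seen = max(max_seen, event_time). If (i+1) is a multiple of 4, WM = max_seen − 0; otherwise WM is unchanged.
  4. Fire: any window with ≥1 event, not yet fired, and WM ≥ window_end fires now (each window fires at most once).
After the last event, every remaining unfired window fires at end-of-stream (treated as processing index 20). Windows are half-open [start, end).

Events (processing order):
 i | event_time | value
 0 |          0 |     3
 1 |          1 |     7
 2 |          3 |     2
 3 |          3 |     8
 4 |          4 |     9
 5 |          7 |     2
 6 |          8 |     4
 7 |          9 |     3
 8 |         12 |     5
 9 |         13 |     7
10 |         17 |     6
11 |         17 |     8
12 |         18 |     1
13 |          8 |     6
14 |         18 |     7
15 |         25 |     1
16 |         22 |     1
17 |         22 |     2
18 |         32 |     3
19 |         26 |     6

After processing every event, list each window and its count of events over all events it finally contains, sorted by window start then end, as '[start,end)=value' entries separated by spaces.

i=0 t=0 v=3: → [0,11); WM=−∞
i=1 t=1 v=7: → [0,11); WM=−∞
i=2 t=3 v=2: → [0,11); WM=−∞
i=3 t=3 v=8: → [0,11); WM=3
i=4 t=4 v=9: → [4,15),[0,11); WM=3
i=5 t=7 v=2: → [4,15),[0,11); WM=3
i=6 t=8 v=4: → [8,19),[4,15),[0,11); WM=3
i=7 t=9 v=3: → [8,19),[4,15),[0,11); WM=9
i=8 t=12 v=5: → [12,23),[8,19),[4,15); WM=9
i=9 t=13 v=7: → [12,23),[8,19),[4,15); WM=9
i=10 t=17 v=6: → [16,27),[12,23),[8,19); WM=9
i=11 t=17 v=8: → [16,27),[12,23),[8,19); WM=17; [0,11) fires=8 [4,15) fires=6
i=12 t=18 v=1: → [16,27),[12,23),[8,19); WM=17
i=13 t=8 v=6: DROP (t<17-0); WM=17
i=14 t=18 v=7: → [16,27),[12,23),[8,19); WM=17
i=15 t=25 v=1: → [24,35),[20,31),[16,27); WM=25; [8,19) fires=8 [12,23) fires=6
i=16 t=22 v=1: DROP (t<25-0); WM=25
i=17 t=22 v=2: DROP (t<25-0); WM=25
i=18 t=32 v=3: → [32,43),[28,39),[24,35); WM=25
i=19 t=26 v=6: → [24,35),[20,31),[16,27); WM=32; [16,27) fires=6 [20,31) fires=2

[0,11)=8 [4,15)=6 [8,19)=8 [12,23)=6 [16,27)=6 [20,31)=2 [24,35)=3 [28,39)=1 [32,43)=1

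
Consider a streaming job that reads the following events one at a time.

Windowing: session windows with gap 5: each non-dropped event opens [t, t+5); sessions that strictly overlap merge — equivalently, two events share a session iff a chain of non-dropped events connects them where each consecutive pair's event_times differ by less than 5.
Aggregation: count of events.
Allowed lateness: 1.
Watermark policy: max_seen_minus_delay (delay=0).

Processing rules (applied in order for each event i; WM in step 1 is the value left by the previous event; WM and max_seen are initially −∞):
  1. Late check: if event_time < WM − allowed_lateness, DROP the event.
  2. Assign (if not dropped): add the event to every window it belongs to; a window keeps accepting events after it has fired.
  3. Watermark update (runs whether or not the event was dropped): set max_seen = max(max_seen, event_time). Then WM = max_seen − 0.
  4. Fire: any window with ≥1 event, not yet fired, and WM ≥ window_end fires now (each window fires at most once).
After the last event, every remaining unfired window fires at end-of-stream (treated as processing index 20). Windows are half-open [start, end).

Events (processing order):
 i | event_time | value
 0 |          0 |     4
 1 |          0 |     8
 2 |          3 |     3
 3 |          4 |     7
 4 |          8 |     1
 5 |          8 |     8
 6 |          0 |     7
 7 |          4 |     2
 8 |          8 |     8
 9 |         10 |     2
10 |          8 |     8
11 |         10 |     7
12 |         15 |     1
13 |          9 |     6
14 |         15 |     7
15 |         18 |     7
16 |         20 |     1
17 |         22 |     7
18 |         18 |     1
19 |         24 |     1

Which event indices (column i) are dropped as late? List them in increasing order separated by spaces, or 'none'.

6 7 10 13 18

i=0 t=0 v=4: → [0,5); WM=0
i=1 t=0 v=8: → [0,5); WM=0
i=2 t=3 v=3: → [0,8); WM=3
i=3 t=4 v=7: → [0,9); WM=4
i=4 t=8 v=1: → [0,13); WM=8
i=5 t=8 v=8: → [0,13); WM=8
i=6 t=0 v=7: DROP (t<8-1); WM=8
i=7 t=4 v=2: DROP (t<8-1); WM=8
i=8 t=8 v=8: → [0,13); WM=8
i=9 t=10 v=2: → [0,15); WM=10
i=10 t=8 v=8: DROP (t<10-1); WM=10
i=11 t=10 v=7: → [0,15); WM=10
i=12 t=15 v=1: → [15,20); WM=15
i=13 t=9 v=6: DROP (t<15-1); WM=15
i=14 t=15 v=7: → [15,20); WM=15
i=15 t=18 v=7: → [15,23); WM=18
i=16 t=20 v=1: → [15,25); WM=20
i=17 t=22 v=7: → [15,27); WM=22
i=18 t=18 v=1: DROP (t<22-1); WM=22
i=19 t=24 v=1: → [15,29); WM=24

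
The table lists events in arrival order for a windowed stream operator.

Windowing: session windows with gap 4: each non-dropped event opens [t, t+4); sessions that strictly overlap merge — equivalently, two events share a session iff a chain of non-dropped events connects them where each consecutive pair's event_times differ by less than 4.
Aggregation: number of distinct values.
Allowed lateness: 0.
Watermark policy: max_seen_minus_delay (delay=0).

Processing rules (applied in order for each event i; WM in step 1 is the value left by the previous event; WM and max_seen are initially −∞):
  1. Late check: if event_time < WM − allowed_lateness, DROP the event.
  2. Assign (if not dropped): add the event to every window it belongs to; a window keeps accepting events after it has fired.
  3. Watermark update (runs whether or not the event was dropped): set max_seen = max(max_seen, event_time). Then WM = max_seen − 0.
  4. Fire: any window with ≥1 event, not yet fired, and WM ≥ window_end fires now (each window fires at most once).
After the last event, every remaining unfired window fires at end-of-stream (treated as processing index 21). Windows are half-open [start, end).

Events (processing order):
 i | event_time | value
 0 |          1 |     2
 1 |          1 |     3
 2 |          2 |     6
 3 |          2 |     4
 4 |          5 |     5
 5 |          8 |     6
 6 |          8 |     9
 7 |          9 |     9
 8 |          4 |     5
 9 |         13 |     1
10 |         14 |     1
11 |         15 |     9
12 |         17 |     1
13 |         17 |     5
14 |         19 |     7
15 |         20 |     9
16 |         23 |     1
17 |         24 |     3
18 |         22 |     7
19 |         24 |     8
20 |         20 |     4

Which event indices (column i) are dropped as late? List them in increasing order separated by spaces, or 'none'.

i=0 t=1 v=2: → [1,5); WM=1
i=1 t=1 v=3: → [1,5); WM=1
i=2 t=2 v=6: → [1,6); WM=2
i=3 t=2 v=4: → [1,6); WM=2
i=4 t=5 v=5: → [1,9); WM=5
i=5 t=8 v=6: → [1,12); WM=8
i=6 t=8 v=9: → [1,12); WM=8
i=7 t=9 v=9: → [1,13); WM=9
i=8 t=4 v=5: DROP (t<9-0); WM=9
i=9 t=13 v=1: → [13,17); WM=13
i=10 t=14 v=1: → [13,18); WM=14
i=11 t=15 v=9: → [13,19); WM=15
i=12 t=17 v=1: → [13,21); WM=17
i=13 t=17 v=5: → [13,21); WM=17
i=14 t=19 v=7: → [13,23); WM=19
i=15 t=20 v=9: → [13,24); WM=20
i=16 t=23 v=1: → [13,27); WM=23
i=17 t=24 v=3: → [13,28); WM=24
i=18 t=22 v=7: DROP (t<24-0); WM=24
i=19 t=24 v=8: → [13,28); WM=24
i=20 t=20 v=4: DROP (t<24-0); WM=24

8 18 20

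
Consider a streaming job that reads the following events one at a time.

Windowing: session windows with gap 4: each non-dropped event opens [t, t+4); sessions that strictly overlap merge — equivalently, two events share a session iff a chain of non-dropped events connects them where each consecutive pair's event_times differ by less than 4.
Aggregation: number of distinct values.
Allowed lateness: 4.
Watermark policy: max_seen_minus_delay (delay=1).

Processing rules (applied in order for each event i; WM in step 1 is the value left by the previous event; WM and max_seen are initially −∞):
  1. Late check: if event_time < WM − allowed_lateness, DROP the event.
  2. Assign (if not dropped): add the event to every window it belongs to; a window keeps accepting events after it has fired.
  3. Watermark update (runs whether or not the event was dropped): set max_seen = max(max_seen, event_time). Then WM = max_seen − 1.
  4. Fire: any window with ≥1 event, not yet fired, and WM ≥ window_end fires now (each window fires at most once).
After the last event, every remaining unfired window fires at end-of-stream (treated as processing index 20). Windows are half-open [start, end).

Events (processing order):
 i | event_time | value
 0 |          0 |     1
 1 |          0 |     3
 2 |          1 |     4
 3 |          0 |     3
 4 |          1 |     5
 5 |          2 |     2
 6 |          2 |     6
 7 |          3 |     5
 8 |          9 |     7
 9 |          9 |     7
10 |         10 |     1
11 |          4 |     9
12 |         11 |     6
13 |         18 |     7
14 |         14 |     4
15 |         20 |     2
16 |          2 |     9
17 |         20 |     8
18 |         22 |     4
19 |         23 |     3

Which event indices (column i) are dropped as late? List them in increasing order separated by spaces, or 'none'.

i=0 t=0 v=1: → [0,4); WM=-1
i=1 t=0 v=3: → [0,4); WM=-1
i=2 t=1 v=4: → [0,5); WM=0
i=3 t=0 v=3: → [0,5); WM=0
i=4 t=1 v=5: → [0,5); WM=0
i=5 t=2 v=2: → [0,6); WM=1
i=6 t=2 v=6: → [0,6); WM=1
i=7 t=3 v=5: → [0,7); WM=2
i=8 t=9 v=7: → [9,13); WM=8
i=9 t=9 v=7: → [9,13); WM=8
i=10 t=10 v=1: → [9,14); WM=9
i=11 t=4 v=9: DROP (t<9-4); WM=9
i=12 t=11 v=6: → [9,15); WM=10
i=13 t=18 v=7: → [18,22); WM=17
i=14 t=14 v=4: → [9,18); WM=17
i=15 t=20 v=2: → [18,24); WM=19
i=16 t=2 v=9: DROP (t<19-4); WM=19
i=17 t=20 v=8: → [18,24); WM=19
i=18 t=22 v=4: → [18,26); WM=21
i=19 t=23 v=3: → [18,27); WM=22

11 16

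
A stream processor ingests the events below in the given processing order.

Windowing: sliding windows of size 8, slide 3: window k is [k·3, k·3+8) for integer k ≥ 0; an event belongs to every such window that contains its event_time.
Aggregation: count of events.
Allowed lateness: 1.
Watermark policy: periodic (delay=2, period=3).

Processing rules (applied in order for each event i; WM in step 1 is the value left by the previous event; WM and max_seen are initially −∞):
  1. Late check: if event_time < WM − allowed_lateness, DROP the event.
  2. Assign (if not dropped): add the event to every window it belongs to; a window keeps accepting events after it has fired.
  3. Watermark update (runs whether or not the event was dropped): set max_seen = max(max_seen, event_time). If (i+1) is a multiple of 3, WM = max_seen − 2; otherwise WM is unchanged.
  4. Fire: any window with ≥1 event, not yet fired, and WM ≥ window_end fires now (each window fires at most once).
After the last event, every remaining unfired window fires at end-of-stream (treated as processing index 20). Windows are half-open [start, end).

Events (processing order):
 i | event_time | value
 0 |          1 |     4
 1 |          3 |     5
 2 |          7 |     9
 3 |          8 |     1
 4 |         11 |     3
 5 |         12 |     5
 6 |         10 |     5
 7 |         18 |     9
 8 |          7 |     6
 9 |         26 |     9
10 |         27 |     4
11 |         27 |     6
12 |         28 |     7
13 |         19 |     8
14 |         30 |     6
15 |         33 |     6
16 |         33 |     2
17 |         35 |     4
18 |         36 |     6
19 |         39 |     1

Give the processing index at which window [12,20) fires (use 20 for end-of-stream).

11

i=0 t=1 v=4: → [0,8); WM=−∞
i=1 t=3 v=5: → [3,11),[0,8); WM=−∞
i=2 t=7 v=9: → [6,14),[3,11),[0,8); WM=5
i=3 t=8 v=1: → [6,14),[3,11); WM=5
i=4 t=11 v=3: → [9,17),[6,14); WM=5
i=5 t=12 v=5: → [12,20),[9,17),[6,14); WM=10; [0,8) fires=3
i=6 t=10 v=5: → [9,17),[6,14),[3,11); WM=10
i=7 t=18 v=9: → [18,26),[15,23),[12,20); WM=10
i=8 t=7 v=6: DROP (t<10-1); WM=16; [3,11) fires=4 [6,14) fires=5
i=9 t=26 v=9: → [24,32),[21,29); WM=16
i=10 t=27 v=4: → [27,35),[24,32),[21,29); WM=16
i=11 t=27 v=6: → [27,35),[24,32),[21,29); WM=25; [9,17) fires=3 [12,20) fires=2 [15,23) fires=1
i=12 t=28 v=7: → [27,35),[24,32),[21,29); WM=25
i=13 t=19 v=8: DROP (t<25-1); WM=25
i=14 t=30 v=6: → [30,38),[27,35),[24,32); WM=28; [18,26) fires=1
i=15 t=33 v=6: → [33,41),[30,38),[27,35); WM=28
i=16 t=33 v=2: → [33,41),[30,38),[27,35); WM=28
i=17 t=35 v=4: → [33,41),[30,38); WM=33; [21,29) fires=4 [24,32) fires=5
i=18 t=36 v=6: → [36,44),[33,41),[30,38); WM=33
i=19 t=39 v=1: → [39,47),[36,44),[33,41); WM=33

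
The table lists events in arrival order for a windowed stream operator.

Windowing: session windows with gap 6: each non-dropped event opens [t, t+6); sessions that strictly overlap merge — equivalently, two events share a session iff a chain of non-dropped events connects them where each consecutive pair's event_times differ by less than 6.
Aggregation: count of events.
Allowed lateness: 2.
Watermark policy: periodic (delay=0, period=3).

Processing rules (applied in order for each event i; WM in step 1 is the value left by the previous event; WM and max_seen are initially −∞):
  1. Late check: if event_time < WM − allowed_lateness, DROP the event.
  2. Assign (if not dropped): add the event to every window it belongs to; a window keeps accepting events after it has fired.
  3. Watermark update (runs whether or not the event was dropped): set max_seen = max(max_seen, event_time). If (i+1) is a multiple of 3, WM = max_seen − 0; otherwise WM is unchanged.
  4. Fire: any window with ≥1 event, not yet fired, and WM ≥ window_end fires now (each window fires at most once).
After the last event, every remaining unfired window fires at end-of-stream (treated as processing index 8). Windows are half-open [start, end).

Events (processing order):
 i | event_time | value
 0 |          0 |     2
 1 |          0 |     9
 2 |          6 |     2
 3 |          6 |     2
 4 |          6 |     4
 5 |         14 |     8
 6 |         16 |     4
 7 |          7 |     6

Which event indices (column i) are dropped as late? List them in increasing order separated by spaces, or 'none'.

i=0 t=0 v=2: → [0,6); WM=−∞
i=1 t=0 v=9: → [0,6); WM=−∞
i=2 t=6 v=2: → [6,12); WM=6
i=3 t=6 v=2: → [6,12); WM=6
i=4 t=6 v=4: → [6,12); WM=6
i=5 t=14 v=8: → [14,20); WM=14
i=6 t=16 v=4: → [14,22); WM=14
i=7 t=7 v=6: DROP (t<14-2); WM=14

7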